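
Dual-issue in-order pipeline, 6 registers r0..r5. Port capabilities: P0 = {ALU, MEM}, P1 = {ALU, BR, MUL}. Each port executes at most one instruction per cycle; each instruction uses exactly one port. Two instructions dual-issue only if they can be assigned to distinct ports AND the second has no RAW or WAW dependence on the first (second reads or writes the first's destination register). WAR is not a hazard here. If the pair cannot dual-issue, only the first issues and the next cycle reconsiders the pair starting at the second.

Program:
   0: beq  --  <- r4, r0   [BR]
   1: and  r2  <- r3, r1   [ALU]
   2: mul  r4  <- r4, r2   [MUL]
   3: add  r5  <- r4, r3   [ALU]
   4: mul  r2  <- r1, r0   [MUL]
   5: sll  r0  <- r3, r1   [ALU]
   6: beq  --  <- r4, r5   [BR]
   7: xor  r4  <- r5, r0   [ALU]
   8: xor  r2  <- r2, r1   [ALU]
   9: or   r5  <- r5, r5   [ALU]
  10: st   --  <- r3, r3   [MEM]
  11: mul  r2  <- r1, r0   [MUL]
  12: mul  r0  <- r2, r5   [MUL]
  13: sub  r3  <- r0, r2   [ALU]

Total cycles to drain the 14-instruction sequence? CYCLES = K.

CYCLES = 9

0. beq.BR;and.ALU @i0&i1  | pair
1. mul.MUL @i2  | RAW r4
2. add.ALU;mul.MUL @i3&i4  | pair
3. sll.ALU;beq.BR @i5&i6  | pair
4. xor.ALU;xor.ALU @i7&i8  | pair
5. or.ALU;st.MEM @i9&i10  | pair
6. mul.MUL @i11  | no-port MUL/MUL
7. mul.MUL @i12  | RAW r0
8. sub.ALU @i13  | tail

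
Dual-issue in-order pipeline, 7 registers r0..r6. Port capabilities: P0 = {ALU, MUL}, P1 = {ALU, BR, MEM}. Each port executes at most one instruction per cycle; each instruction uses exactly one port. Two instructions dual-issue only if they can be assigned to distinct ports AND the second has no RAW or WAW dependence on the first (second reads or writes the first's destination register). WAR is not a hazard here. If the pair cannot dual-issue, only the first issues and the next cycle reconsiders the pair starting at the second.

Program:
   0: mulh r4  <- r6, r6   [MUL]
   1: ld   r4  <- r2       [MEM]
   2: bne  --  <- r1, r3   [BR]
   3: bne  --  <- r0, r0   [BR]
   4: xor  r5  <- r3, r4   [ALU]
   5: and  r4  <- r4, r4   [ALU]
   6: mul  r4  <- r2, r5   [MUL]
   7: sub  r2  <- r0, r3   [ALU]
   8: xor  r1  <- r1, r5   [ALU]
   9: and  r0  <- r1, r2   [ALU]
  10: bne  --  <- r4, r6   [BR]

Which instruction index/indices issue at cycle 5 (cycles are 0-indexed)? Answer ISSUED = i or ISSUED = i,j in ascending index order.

ISSUED = 6,7

#0 head=0: mulh.MUL i0 WAW r4
#1 head=1: ld.MEM i1 no-port MEM/BR
#2 head=2: bne.BR i2 no-port BR/BR
#3 head=3: bne.BR;xor.ALU i3&i4 2-wide
#4 head=5: and.ALU i5 WAW r4
#5 head=6: mul.MUL;sub.ALU i6&i7 2-wide
#6 head=8: xor.ALU i8 RAW r1
#7 head=9: and.ALU;bne.BR i9&i10 2-wide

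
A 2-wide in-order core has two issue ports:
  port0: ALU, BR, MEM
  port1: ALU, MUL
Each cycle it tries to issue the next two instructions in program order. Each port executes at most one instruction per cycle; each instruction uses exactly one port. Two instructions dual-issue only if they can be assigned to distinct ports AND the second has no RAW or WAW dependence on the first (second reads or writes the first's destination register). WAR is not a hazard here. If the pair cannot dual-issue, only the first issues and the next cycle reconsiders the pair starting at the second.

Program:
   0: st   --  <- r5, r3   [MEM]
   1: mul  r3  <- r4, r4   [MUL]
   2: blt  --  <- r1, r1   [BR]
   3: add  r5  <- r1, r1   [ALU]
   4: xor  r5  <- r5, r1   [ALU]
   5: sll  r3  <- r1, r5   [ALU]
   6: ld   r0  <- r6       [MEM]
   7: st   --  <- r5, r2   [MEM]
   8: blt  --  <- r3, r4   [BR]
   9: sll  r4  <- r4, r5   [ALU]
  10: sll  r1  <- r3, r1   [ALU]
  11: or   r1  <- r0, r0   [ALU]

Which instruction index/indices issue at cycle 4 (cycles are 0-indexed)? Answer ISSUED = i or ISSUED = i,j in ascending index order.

ISSUED = 7

0. st;mul @i0+i1  | pair
1. blt;add @i2+i3  | pair
2. xor @i4  | RAW r5
3. sll;ld @i5+i6  | pair
4. st @i7  | no-port MEM/BR
5. blt;sll @i8+i9  | pair
6. sll @i10  | WAW r1
7. or @i11  | tail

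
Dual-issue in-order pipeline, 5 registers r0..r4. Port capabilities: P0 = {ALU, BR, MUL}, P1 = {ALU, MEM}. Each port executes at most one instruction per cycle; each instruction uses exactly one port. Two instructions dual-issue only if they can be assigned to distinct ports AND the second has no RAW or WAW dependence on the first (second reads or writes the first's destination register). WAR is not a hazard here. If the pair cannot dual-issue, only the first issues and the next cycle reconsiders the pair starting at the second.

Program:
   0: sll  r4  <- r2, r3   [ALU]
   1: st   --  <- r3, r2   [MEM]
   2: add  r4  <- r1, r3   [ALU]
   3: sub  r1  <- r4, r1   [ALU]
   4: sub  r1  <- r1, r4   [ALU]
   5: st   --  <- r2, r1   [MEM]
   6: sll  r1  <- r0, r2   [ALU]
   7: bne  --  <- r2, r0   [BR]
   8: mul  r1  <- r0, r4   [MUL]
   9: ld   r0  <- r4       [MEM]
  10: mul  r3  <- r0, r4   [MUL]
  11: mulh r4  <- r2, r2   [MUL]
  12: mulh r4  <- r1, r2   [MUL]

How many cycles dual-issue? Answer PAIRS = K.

PAIRS = 3

[0] i0+i1  sll.ALU;st.MEM  -- 2-wide
[1] i2  add.ALU  -- RAW r4
[2] i3  sub.ALU  -- RAW+WAW r1
[3] i4  sub.ALU  -- RAW r1
[4] i5+i6  st.MEM;sll.ALU  -- 2-wide
[5] i7  bne.BR  -- no-port BR/MUL
[6] i8+i9  mul.MUL;ld.MEM  -- 2-wide
[7] i10  mul.MUL  -- no-port MUL/MUL
[8] i11  mulh.MUL  -- no-port MUL/MUL
[9] i12  mulh.MUL  -- tail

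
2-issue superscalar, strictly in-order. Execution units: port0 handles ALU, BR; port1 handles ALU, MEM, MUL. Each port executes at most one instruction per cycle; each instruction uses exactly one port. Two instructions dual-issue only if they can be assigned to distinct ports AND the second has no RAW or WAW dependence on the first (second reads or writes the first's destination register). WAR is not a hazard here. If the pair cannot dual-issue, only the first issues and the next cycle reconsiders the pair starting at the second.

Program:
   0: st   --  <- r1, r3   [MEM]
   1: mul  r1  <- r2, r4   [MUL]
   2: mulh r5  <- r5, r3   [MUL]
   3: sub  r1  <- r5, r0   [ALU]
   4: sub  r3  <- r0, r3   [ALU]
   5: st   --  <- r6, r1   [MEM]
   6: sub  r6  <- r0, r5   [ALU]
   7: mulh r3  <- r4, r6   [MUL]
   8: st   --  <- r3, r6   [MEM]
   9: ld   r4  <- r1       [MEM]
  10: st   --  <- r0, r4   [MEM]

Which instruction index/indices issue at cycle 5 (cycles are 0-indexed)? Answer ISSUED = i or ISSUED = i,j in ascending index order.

#0 head=0: st.MEM i0 no-port MEM/MUL
#1 head=1: mul.MUL i1 no-port MUL/MUL
#2 head=2: mulh.MUL i2 RAW r5
#3 head=3: sub.ALU/sub.ALU i3+i4 2-wide
#4 head=5: st.MEM/sub.ALU i5+i6 2-wide
#5 head=7: mulh.MUL i7 no-port MUL/MEM
#6 head=8: st.MEM i8 no-port MEM/MEM
#7 head=9: ld.MEM i9 no-port MEM/MEM
#8 head=10: st.MEM i10 tail

ISSUED = 7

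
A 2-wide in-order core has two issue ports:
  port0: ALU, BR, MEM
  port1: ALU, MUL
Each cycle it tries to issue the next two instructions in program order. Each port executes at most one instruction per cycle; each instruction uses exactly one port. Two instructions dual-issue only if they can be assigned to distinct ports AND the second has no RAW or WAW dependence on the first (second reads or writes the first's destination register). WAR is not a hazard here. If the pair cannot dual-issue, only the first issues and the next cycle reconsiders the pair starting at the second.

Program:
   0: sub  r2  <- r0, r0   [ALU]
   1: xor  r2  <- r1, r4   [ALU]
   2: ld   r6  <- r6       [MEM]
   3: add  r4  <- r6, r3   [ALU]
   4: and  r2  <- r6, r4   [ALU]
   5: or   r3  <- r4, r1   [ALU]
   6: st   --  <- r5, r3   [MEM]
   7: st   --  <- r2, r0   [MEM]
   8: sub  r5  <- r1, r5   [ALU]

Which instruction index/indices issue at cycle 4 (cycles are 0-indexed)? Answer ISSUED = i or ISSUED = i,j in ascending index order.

ISSUED = 6

#0 head=0: sub.ALU i0 WAW r2
#1 head=1: xor.ALU/ld.MEM i1/i2 pair
#2 head=3: add.ALU i3 RAW r4
#3 head=4: and.ALU/or.ALU i4/i5 pair
#4 head=6: st.MEM i6 no-port MEM/MEM
#5 head=7: st.MEM/sub.ALU i7/i8 pair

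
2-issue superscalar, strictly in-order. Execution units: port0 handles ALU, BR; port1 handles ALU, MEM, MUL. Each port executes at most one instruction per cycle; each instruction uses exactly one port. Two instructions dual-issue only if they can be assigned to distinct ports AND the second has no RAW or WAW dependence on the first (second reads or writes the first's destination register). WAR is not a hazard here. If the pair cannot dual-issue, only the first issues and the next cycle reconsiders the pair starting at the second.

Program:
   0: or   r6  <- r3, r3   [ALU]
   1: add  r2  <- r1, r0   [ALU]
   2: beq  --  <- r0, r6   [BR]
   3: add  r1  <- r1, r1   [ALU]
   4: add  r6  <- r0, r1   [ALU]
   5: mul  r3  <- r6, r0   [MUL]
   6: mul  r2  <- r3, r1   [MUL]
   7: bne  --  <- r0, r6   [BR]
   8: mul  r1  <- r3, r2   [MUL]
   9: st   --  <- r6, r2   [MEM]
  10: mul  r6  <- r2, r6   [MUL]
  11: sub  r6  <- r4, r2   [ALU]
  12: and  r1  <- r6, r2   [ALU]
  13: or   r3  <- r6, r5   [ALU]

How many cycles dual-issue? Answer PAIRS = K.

PAIRS = 4

  cy0 -> i0,i1 (or.ALU+add.ALU) dual
  cy1 -> i2,i3 (beq.BR+add.ALU) dual
  cy2 -> i4 (add.ALU) RAW r6
  cy3 -> i5 (mul.MUL) no-port MUL/MUL
  cy4 -> i6,i7 (mul.MUL+bne.BR) dual
  cy5 -> i8 (mul.MUL) no-port MUL/MEM
  cy6 -> i9 (st.MEM) no-port MEM/MUL
  cy7 -> i10 (mul.MUL) WAW r6
  cy8 -> i11 (sub.ALU) RAW r6
  cy9 -> i12,i13 (and.ALU+or.ALU) dual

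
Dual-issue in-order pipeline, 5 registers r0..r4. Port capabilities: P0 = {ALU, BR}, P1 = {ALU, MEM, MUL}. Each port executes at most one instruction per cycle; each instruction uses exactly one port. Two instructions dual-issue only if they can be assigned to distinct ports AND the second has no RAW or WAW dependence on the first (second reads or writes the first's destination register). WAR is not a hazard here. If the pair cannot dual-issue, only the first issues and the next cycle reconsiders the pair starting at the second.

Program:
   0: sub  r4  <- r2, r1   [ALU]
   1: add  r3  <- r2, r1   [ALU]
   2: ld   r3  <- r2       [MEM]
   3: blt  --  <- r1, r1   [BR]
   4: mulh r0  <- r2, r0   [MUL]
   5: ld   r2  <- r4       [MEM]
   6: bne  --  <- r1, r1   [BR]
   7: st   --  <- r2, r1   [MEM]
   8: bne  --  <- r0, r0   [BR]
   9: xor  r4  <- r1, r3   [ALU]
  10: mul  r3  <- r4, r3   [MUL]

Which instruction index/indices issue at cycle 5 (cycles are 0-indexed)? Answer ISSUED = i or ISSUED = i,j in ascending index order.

ISSUED = 9

t=0 i0,i1:sub/add ; dual
t=1 i2,i3:ld/blt ; dual
t=2 i4:mulh ; no-port MUL/MEM
t=3 i5,i6:ld/bne ; dual
t=4 i7,i8:st/bne ; dual
t=5 i9:xor ; RAW r4
t=6 i10:mul ; tail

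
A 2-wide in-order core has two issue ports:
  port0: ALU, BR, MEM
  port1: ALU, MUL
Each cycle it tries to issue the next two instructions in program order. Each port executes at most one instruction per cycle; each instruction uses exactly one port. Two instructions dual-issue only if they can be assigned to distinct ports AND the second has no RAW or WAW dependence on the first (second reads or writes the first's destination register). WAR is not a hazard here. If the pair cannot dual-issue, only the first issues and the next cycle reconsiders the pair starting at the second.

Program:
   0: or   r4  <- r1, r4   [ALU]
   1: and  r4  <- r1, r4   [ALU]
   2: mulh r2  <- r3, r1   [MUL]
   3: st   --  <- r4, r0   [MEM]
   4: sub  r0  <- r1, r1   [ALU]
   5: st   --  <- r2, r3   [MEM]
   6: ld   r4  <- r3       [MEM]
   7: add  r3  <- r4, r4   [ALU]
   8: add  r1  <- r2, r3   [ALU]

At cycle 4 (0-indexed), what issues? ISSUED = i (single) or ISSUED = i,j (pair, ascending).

  cy0 -> i0 (or.ALU) RAW+WAW r4
  cy1 -> i1+i2 (and.ALU/mulh.MUL) 2-wide
  cy2 -> i3+i4 (st.MEM/sub.ALU) 2-wide
  cy3 -> i5 (st.MEM) no-port MEM/MEM
  cy4 -> i6 (ld.MEM) RAW r4
  cy5 -> i7 (add.ALU) RAW r3
  cy6 -> i8 (add.ALU) tail

ISSUED = 6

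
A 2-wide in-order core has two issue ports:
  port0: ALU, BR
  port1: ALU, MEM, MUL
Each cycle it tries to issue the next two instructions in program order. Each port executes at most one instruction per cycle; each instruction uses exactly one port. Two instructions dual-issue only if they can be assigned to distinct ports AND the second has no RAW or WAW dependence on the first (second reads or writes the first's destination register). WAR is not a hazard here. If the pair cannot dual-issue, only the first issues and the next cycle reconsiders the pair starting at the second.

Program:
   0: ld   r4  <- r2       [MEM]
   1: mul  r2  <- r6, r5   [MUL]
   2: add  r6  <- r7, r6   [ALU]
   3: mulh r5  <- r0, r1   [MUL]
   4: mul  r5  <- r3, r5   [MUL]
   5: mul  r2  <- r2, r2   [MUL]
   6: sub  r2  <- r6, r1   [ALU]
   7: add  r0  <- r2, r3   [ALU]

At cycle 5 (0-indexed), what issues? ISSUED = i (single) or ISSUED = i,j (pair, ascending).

ISSUED = 6

t=0 i0:ld.MEM ; no-port MEM/MUL
t=1 i1,i2:mul.MUL add.ALU ; dual
t=2 i3:mulh.MUL ; no-port MUL/MUL
t=3 i4:mul.MUL ; no-port MUL/MUL
t=4 i5:mul.MUL ; WAW r2
t=5 i6:sub.ALU ; RAW r2
t=6 i7:add.ALU ; tail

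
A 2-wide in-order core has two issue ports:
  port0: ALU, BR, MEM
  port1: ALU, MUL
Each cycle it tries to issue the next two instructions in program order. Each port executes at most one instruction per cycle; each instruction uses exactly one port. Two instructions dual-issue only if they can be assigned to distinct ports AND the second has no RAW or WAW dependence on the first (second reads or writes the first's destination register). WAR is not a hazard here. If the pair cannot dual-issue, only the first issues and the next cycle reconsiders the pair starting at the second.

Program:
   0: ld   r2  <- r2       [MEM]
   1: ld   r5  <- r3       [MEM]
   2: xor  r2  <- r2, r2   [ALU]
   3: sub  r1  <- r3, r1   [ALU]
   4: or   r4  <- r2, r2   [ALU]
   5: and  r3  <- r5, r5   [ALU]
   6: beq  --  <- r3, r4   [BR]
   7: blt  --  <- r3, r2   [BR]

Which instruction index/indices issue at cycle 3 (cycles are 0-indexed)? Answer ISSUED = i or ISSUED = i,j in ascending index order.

[0] i0  ld.MEM  -- no-port MEM/MEM
[1] i1,i2  ld.MEM+xor.ALU  -- pair
[2] i3,i4  sub.ALU+or.ALU  -- pair
[3] i5  and.ALU  -- RAW r3
[4] i6  beq.BR  -- no-port BR/BR
[5] i7  blt.BR  -- tail

ISSUED = 5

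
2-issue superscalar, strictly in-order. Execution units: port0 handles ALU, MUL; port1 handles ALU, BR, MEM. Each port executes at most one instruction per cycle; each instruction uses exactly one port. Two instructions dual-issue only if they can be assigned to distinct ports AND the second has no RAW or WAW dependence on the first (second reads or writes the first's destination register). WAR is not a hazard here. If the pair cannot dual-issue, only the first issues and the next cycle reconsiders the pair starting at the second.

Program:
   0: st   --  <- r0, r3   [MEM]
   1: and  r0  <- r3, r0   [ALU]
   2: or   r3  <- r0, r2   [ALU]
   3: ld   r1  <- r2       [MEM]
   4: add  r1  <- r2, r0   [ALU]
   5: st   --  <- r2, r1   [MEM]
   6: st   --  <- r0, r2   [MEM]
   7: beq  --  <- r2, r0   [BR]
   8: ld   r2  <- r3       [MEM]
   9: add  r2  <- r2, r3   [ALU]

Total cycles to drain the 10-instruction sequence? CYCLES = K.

CYCLES = 8

c0: i0+i1 st.MEM;and.ALU  pair
c1: i2+i3 or.ALU;ld.MEM  pair
c2: i4 add.ALU  RAW r1
c3: i5 st.MEM  no-port MEM/MEM
c4: i6 st.MEM  no-port MEM/BR
c5: i7 beq.BR  no-port BR/MEM
c6: i8 ld.MEM  RAW+WAW r2
c7: i9 add.ALU  tail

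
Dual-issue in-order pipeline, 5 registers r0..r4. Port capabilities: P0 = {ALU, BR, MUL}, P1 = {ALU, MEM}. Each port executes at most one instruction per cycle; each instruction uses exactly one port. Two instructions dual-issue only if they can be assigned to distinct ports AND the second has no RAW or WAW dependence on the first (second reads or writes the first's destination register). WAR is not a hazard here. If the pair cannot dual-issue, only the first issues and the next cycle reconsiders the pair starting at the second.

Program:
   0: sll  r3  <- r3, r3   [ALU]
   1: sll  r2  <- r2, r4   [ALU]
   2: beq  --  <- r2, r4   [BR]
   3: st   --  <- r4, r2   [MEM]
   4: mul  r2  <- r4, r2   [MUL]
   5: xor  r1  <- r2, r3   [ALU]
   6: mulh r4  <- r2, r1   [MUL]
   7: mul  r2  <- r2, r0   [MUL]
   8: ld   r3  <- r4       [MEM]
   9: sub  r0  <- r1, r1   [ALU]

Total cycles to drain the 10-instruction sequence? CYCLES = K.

c0: i0/i1 sll+sll  2-wide
c1: i2/i3 beq+st  2-wide
c2: i4 mul  RAW r2
c3: i5 xor  RAW r1
c4: i6 mulh  no-port MUL/MUL
c5: i7/i8 mul+ld  2-wide
c6: i9 sub  tail

CYCLES = 7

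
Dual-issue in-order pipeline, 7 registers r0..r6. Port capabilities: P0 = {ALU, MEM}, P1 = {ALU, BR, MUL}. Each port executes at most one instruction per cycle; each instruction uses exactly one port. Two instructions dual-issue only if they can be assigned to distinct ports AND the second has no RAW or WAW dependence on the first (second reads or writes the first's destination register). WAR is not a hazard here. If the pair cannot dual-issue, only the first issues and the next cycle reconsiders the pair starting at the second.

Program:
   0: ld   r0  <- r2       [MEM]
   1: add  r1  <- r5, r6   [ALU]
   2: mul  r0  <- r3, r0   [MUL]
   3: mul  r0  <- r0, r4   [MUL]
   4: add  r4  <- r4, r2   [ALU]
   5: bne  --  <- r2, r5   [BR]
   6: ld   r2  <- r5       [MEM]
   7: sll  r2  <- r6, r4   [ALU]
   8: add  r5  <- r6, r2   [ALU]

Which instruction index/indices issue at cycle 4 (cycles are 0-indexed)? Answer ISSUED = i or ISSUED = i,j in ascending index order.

ISSUED = 7

0. ld/add @i0&i1  | dual
1. mul @i2  | no-port MUL/MUL
2. mul/add @i3&i4  | dual
3. bne/ld @i5&i6  | dual
4. sll @i7  | RAW r2
5. add @i8  | tail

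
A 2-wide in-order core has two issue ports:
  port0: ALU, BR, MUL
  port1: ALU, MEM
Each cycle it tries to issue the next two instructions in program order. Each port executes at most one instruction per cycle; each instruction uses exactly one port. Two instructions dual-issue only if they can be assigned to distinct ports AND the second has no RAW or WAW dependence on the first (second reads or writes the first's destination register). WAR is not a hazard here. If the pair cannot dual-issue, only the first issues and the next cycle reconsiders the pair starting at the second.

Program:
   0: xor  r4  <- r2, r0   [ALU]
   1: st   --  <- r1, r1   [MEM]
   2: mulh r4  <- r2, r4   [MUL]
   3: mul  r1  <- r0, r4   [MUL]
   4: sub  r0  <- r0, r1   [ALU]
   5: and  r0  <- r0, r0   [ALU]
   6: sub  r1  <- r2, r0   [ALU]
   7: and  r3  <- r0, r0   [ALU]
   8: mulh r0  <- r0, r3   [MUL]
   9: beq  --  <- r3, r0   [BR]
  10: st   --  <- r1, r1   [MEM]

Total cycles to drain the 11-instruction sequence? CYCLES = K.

CYCLES = 8

t=0 i0,i1:xor+st ; pair
t=1 i2:mulh ; no-port MUL/MUL
t=2 i3:mul ; RAW r1
t=3 i4:sub ; RAW+WAW r0
t=4 i5:and ; RAW r0
t=5 i6,i7:sub+and ; pair
t=6 i8:mulh ; no-port MUL/BR
t=7 i9,i10:beq+st ; pair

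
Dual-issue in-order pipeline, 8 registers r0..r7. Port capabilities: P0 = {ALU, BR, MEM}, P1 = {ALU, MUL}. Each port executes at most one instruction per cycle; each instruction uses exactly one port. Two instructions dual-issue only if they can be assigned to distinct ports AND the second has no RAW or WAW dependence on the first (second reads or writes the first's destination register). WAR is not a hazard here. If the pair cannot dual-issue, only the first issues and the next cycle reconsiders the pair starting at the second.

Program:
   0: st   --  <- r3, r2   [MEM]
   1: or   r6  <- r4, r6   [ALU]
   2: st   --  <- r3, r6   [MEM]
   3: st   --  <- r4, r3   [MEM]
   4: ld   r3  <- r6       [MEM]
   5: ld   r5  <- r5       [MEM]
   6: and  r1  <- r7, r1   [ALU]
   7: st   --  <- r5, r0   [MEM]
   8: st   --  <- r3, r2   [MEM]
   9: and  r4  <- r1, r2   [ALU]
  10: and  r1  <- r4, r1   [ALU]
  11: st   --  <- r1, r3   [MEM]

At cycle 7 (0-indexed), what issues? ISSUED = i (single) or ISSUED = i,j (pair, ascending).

c0: i0/i1 st/or  pair
c1: i2 st  no-port MEM/MEM
c2: i3 st  no-port MEM/MEM
c3: i4 ld  no-port MEM/MEM
c4: i5/i6 ld/and  pair
c5: i7 st  no-port MEM/MEM
c6: i8/i9 st/and  pair
c7: i10 and  RAW r1
c8: i11 st  tail

ISSUED = 10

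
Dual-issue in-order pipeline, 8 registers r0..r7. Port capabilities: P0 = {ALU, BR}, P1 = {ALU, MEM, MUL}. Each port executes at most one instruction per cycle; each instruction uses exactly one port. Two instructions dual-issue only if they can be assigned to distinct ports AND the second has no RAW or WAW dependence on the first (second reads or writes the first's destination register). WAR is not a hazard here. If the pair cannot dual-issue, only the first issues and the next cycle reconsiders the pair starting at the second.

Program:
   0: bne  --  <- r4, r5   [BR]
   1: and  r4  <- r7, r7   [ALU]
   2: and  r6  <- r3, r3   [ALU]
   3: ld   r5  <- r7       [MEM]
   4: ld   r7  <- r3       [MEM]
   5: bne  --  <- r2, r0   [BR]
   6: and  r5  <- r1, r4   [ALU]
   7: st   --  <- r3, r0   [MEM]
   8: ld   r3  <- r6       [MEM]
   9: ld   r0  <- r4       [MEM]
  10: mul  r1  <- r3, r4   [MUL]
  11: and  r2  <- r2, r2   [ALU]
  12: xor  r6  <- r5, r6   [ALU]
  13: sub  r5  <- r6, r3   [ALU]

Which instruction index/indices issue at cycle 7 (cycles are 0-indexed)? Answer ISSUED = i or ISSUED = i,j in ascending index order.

ISSUED = 12

c0: i0,i1 bne.BR;and.ALU  dual
c1: i2,i3 and.ALU;ld.MEM  dual
c2: i4,i5 ld.MEM;bne.BR  dual
c3: i6,i7 and.ALU;st.MEM  dual
c4: i8 ld.MEM  no-port MEM/MEM
c5: i9 ld.MEM  no-port MEM/MUL
c6: i10,i11 mul.MUL;and.ALU  dual
c7: i12 xor.ALU  RAW r6
c8: i13 sub.ALU  tail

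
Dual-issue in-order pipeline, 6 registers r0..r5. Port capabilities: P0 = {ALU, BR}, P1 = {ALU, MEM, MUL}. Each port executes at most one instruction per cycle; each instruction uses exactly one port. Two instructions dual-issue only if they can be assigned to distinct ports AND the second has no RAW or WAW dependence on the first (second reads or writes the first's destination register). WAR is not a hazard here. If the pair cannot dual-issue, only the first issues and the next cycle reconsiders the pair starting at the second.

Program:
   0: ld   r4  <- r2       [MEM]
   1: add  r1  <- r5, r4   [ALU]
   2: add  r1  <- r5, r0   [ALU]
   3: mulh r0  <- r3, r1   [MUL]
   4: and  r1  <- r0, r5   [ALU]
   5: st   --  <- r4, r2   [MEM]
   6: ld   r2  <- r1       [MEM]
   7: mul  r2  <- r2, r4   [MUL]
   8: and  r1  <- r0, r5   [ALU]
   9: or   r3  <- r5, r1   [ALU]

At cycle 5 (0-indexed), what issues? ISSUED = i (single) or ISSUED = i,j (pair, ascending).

ISSUED = 6

0. ld @i0  | RAW r4
1. add @i1  | WAW r1
2. add @i2  | RAW r1
3. mulh @i3  | RAW r0
4. and/st @i4/i5  | pair
5. ld @i6  | no-port MEM/MUL
6. mul/and @i7/i8  | pair
7. or @i9  | tail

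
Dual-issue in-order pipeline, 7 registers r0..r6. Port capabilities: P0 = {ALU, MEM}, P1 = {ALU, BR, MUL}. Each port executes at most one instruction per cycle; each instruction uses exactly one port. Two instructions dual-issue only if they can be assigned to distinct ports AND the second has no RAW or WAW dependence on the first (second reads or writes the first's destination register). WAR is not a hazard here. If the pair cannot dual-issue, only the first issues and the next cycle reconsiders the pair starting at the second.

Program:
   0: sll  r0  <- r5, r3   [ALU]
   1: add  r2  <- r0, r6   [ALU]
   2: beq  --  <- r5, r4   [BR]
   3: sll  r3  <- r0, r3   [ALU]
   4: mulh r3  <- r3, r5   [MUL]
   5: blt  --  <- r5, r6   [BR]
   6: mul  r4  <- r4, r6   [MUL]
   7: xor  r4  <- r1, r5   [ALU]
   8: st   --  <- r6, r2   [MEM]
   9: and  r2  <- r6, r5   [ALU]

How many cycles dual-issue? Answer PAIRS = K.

PAIRS = 2

0. sll @i0  | RAW r0
1. add beq @i1/i2  | 2-wide
2. sll @i3  | RAW+WAW r3
3. mulh @i4  | no-port MUL/BR
4. blt @i5  | no-port BR/MUL
5. mul @i6  | WAW r4
6. xor st @i7/i8  | 2-wide
7. and @i9  | tail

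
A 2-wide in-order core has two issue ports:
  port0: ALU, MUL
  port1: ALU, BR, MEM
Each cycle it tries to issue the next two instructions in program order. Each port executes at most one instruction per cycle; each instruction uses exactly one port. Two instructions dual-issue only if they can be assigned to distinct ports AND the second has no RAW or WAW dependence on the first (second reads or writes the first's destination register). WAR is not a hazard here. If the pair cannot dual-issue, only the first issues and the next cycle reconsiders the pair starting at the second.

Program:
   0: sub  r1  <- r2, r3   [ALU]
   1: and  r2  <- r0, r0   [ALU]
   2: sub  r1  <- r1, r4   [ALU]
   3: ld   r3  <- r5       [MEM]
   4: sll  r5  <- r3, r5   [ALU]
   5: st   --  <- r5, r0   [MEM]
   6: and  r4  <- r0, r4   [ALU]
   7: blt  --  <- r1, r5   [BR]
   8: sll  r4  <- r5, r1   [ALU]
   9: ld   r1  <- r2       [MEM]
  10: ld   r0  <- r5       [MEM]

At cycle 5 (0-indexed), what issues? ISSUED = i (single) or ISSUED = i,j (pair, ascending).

#0 head=0: sub.ALU+and.ALU i0/i1 dual
#1 head=2: sub.ALU+ld.MEM i2/i3 dual
#2 head=4: sll.ALU i4 RAW r5
#3 head=5: st.MEM+and.ALU i5/i6 dual
#4 head=7: blt.BR+sll.ALU i7/i8 dual
#5 head=9: ld.MEM i9 no-port MEM/MEM
#6 head=10: ld.MEM i10 tail

ISSUED = 9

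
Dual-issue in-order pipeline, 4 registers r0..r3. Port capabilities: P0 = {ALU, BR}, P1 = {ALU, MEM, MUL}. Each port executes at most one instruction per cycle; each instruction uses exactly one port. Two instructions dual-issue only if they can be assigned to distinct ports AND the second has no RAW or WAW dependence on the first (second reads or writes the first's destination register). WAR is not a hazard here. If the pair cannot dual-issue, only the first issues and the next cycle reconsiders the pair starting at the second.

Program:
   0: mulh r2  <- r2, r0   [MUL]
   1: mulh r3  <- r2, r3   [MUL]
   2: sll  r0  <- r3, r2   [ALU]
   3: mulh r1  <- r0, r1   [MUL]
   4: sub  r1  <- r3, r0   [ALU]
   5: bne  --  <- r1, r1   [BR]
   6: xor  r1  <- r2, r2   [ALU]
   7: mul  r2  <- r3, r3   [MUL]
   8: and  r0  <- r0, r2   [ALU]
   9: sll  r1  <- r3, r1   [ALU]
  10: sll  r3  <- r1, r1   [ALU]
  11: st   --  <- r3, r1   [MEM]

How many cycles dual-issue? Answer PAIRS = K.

PAIRS = 2

0. mulh @i0  | no-port MUL/MUL
1. mulh @i1  | RAW r3
2. sll @i2  | RAW r0
3. mulh @i3  | WAW r1
4. sub @i4  | RAW r1
5. bne+xor @i5/i6  | 2-wide
6. mul @i7  | RAW r2
7. and+sll @i8/i9  | 2-wide
8. sll @i10  | RAW r3
9. st @i11  | tail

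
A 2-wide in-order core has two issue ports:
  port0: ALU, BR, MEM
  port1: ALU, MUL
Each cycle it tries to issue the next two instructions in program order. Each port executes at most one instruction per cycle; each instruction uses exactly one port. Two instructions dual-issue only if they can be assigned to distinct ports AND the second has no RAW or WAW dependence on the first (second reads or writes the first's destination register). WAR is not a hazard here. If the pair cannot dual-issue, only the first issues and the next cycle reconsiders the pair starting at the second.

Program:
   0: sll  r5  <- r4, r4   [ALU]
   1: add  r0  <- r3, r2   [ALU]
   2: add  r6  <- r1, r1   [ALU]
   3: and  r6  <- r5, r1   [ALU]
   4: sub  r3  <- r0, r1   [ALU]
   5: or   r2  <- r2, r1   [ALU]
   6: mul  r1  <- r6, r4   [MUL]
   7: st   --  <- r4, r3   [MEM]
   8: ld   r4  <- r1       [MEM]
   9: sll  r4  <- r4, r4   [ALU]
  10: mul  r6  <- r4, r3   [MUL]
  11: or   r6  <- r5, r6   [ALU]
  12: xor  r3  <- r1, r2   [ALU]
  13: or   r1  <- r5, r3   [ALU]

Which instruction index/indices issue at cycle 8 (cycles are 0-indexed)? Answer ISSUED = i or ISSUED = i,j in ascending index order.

  cy0 -> i0&i1 (sll/add) pair
  cy1 -> i2 (add) WAW r6
  cy2 -> i3&i4 (and/sub) pair
  cy3 -> i5&i6 (or/mul) pair
  cy4 -> i7 (st) no-port MEM/MEM
  cy5 -> i8 (ld) RAW+WAW r4
  cy6 -> i9 (sll) RAW r4
  cy7 -> i10 (mul) RAW+WAW r6
  cy8 -> i11&i12 (or/xor) pair
  cy9 -> i13 (or) tail

ISSUED = 11,12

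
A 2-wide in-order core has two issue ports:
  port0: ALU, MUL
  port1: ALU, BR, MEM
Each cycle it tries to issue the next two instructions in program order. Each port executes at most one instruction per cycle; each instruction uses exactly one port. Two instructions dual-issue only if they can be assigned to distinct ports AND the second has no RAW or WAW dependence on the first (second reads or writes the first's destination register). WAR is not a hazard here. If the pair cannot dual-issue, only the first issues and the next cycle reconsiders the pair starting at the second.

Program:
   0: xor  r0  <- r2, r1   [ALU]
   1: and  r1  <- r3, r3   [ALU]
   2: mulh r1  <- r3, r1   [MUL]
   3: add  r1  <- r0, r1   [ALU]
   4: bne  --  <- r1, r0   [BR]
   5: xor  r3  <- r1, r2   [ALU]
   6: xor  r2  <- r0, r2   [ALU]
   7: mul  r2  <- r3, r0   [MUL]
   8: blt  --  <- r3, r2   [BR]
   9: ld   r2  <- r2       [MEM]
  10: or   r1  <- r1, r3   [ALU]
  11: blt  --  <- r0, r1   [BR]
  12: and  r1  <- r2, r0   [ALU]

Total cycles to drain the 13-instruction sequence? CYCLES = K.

[0] i0/i1  xor and  -- 2-wide
[1] i2  mulh  -- RAW+WAW r1
[2] i3  add  -- RAW r1
[3] i4/i5  bne xor  -- 2-wide
[4] i6  xor  -- WAW r2
[5] i7  mul  -- RAW r2
[6] i8  blt  -- no-port BR/MEM
[7] i9/i10  ld or  -- 2-wide
[8] i11/i12  blt and  -- 2-wide

CYCLES = 9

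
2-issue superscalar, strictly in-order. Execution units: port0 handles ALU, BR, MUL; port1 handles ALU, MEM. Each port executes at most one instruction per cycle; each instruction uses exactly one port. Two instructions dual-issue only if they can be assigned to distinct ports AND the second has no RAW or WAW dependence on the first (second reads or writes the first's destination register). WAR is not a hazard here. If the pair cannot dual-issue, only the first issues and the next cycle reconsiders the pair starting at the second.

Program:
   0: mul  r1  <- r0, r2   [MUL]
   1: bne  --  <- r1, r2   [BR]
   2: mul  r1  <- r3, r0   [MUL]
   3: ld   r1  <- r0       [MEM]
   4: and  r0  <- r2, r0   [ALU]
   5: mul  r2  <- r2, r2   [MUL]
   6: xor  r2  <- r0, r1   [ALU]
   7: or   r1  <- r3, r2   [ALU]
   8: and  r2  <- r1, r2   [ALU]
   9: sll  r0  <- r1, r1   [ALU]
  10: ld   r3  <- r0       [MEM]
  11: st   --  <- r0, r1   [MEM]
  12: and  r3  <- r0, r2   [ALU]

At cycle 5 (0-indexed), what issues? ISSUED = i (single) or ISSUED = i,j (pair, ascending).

#0 head=0: mul i0 no-port MUL/BR
#1 head=1: bne i1 no-port BR/MUL
#2 head=2: mul i2 WAW r1
#3 head=3: ld and i3/i4 pair
#4 head=5: mul i5 WAW r2
#5 head=6: xor i6 RAW r2
#6 head=7: or i7 RAW r1
#7 head=8: and sll i8/i9 pair
#8 head=10: ld i10 no-port MEM/MEM
#9 head=11: st and i11/i12 pair

ISSUED = 6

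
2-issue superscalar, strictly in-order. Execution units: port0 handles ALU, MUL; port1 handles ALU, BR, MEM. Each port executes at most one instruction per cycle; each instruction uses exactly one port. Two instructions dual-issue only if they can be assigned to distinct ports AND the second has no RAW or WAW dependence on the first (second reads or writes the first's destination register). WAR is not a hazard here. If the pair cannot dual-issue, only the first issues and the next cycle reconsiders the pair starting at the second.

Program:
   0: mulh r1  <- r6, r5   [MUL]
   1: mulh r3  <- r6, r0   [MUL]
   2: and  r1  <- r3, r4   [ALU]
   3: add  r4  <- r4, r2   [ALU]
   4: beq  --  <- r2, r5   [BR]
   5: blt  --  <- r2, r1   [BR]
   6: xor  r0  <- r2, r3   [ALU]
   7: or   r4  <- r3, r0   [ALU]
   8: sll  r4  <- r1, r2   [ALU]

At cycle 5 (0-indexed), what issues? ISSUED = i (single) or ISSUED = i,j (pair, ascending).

0. mulh @i0  | no-port MUL/MUL
1. mulh @i1  | RAW r3
2. and+add @i2/i3  | pair
3. beq @i4  | no-port BR/BR
4. blt+xor @i5/i6  | pair
5. or @i7  | WAW r4
6. sll @i8  | tail

ISSUED = 7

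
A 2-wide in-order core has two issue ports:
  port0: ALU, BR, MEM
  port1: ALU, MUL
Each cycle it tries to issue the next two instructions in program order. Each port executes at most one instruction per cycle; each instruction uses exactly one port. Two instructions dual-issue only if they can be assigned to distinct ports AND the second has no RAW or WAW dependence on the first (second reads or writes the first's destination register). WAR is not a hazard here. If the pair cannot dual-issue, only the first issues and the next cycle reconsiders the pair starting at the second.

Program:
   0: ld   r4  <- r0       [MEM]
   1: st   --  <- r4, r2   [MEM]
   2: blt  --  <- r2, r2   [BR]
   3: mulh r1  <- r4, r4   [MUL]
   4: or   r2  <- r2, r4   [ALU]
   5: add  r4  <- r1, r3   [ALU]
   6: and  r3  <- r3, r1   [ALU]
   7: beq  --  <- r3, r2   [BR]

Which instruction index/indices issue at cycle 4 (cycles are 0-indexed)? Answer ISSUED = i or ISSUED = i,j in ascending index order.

c0: i0 ld.MEM  no-port MEM/MEM
c1: i1 st.MEM  no-port MEM/BR
c2: i2+i3 blt.BR+mulh.MUL  pair
c3: i4+i5 or.ALU+add.ALU  pair
c4: i6 and.ALU  RAW r3
c5: i7 beq.BR  tail

ISSUED = 6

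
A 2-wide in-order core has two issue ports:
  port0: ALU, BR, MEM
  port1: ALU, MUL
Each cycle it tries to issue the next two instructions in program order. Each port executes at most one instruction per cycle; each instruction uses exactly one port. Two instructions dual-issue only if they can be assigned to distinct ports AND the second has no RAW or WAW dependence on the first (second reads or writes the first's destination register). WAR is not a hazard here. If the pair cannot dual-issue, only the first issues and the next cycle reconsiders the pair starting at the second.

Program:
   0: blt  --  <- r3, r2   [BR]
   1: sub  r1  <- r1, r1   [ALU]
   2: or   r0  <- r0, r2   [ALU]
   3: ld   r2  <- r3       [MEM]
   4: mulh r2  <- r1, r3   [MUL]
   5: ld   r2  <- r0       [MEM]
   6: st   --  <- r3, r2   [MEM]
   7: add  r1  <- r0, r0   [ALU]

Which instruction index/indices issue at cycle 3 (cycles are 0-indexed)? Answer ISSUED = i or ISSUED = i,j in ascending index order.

ISSUED = 5

[0] i0,i1  blt.BR+sub.ALU  -- pair
[1] i2,i3  or.ALU+ld.MEM  -- pair
[2] i4  mulh.MUL  -- WAW r2
[3] i5  ld.MEM  -- no-port MEM/MEM
[4] i6,i7  st.MEM+add.ALU  -- pair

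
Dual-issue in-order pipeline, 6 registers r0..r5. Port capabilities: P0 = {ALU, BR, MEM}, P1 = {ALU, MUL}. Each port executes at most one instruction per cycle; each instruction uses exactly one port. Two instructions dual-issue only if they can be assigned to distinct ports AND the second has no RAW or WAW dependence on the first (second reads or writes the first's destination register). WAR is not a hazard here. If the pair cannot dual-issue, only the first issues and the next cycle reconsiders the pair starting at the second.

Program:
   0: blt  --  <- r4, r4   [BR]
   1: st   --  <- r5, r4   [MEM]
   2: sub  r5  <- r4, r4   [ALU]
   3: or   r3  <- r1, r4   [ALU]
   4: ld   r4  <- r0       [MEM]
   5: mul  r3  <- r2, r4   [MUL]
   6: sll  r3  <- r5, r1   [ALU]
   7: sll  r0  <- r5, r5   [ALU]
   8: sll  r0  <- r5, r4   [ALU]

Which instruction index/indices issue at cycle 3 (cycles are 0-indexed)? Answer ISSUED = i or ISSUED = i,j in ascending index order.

ISSUED = 5

  cy0 -> i0 (blt) no-port BR/MEM
  cy1 -> i1/i2 (st sub) dual
  cy2 -> i3/i4 (or ld) dual
  cy3 -> i5 (mul) WAW r3
  cy4 -> i6/i7 (sll sll) dual
  cy5 -> i8 (sll) tail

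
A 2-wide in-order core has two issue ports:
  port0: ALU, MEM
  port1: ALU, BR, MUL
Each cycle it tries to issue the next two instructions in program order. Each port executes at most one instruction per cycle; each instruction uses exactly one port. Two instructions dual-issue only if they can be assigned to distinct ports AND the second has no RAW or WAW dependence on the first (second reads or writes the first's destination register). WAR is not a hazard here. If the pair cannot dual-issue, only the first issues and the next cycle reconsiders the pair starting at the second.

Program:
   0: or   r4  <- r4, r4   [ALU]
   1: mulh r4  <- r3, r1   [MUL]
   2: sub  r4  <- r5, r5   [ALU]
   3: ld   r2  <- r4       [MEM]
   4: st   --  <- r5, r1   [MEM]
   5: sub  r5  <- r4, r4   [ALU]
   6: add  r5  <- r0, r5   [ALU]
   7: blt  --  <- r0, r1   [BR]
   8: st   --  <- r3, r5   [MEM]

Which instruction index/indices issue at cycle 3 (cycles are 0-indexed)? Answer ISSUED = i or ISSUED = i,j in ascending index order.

0. or.ALU @i0  | WAW r4
1. mulh.MUL @i1  | WAW r4
2. sub.ALU @i2  | RAW r4
3. ld.MEM @i3  | no-port MEM/MEM
4. st.MEM+sub.ALU @i4&i5  | dual
5. add.ALU+blt.BR @i6&i7  | dual
6. st.MEM @i8  | tail

ISSUED = 3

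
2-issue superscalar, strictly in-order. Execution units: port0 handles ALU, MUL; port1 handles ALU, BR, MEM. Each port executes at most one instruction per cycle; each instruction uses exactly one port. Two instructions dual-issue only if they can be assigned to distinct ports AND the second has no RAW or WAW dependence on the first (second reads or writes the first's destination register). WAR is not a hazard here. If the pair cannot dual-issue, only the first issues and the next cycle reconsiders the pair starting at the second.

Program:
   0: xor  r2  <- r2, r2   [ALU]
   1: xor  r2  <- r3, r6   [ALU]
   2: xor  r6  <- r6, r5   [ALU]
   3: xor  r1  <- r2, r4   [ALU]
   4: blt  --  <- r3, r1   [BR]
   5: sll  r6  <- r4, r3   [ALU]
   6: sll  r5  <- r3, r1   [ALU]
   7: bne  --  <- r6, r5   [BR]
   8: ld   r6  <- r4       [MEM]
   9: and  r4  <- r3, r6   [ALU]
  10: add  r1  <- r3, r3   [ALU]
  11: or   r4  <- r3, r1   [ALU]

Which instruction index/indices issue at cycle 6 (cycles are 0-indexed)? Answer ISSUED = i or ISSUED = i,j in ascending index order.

ISSUED = 8

  cy0 -> i0 (xor) WAW r2
  cy1 -> i1/i2 (xor xor) dual
  cy2 -> i3 (xor) RAW r1
  cy3 -> i4/i5 (blt sll) dual
  cy4 -> i6 (sll) RAW r5
  cy5 -> i7 (bne) no-port BR/MEM
  cy6 -> i8 (ld) RAW r6
  cy7 -> i9/i10 (and add) dual
  cy8 -> i11 (or) tail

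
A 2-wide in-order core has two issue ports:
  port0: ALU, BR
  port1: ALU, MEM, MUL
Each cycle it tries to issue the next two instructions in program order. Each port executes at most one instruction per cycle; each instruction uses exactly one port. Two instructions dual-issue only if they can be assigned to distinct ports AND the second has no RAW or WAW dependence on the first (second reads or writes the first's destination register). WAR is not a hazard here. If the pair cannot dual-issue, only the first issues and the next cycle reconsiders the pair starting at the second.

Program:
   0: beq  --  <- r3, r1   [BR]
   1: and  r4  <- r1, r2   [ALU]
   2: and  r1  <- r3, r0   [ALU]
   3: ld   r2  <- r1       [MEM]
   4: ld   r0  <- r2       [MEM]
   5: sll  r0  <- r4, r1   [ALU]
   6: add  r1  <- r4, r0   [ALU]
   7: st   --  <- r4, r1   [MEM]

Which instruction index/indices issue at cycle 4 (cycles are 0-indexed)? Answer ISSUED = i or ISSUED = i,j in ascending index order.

ISSUED = 5

0. beq.BR and.ALU @i0&i1  | dual
1. and.ALU @i2  | RAW r1
2. ld.MEM @i3  | no-port MEM/MEM
3. ld.MEM @i4  | WAW r0
4. sll.ALU @i5  | RAW r0
5. add.ALU @i6  | RAW r1
6. st.MEM @i7  | tail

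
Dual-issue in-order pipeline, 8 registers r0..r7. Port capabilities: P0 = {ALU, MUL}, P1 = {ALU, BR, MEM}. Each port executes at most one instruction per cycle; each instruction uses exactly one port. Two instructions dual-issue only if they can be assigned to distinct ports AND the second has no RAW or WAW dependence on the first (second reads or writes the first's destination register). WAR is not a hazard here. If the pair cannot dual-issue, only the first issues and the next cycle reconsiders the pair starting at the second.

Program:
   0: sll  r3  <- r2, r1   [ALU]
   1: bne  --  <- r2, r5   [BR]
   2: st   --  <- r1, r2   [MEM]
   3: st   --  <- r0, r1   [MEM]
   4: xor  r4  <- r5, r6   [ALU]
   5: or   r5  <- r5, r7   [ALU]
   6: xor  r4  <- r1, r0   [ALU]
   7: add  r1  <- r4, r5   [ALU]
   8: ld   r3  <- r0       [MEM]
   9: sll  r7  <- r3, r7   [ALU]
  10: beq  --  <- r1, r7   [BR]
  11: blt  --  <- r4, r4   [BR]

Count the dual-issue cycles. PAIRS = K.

#0 head=0: sll.ALU;bne.BR i0+i1 pair
#1 head=2: st.MEM i2 no-port MEM/MEM
#2 head=3: st.MEM;xor.ALU i3+i4 pair
#3 head=5: or.ALU;xor.ALU i5+i6 pair
#4 head=7: add.ALU;ld.MEM i7+i8 pair
#5 head=9: sll.ALU i9 RAW r7
#6 head=10: beq.BR i10 no-port BR/BR
#7 head=11: blt.BR i11 tail

PAIRS = 4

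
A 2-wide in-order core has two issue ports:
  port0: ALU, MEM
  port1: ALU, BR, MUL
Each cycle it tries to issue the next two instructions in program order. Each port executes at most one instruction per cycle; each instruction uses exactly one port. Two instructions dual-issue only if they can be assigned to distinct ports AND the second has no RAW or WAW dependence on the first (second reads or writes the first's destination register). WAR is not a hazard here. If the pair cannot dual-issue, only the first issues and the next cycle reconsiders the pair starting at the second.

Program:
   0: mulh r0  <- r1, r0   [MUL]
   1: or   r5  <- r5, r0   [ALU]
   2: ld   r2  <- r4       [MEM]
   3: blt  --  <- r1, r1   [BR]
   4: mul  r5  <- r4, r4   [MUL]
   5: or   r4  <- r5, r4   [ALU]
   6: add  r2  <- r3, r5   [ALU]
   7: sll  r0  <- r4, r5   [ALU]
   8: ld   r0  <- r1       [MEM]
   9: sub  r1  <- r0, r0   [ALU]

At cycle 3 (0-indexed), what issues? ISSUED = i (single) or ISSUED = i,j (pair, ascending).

  cy0 -> i0 (mulh) RAW r0
  cy1 -> i1/i2 (or;ld) pair
  cy2 -> i3 (blt) no-port BR/MUL
  cy3 -> i4 (mul) RAW r5
  cy4 -> i5/i6 (or;add) pair
  cy5 -> i7 (sll) WAW r0
  cy6 -> i8 (ld) RAW r0
  cy7 -> i9 (sub) tail

ISSUED = 4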